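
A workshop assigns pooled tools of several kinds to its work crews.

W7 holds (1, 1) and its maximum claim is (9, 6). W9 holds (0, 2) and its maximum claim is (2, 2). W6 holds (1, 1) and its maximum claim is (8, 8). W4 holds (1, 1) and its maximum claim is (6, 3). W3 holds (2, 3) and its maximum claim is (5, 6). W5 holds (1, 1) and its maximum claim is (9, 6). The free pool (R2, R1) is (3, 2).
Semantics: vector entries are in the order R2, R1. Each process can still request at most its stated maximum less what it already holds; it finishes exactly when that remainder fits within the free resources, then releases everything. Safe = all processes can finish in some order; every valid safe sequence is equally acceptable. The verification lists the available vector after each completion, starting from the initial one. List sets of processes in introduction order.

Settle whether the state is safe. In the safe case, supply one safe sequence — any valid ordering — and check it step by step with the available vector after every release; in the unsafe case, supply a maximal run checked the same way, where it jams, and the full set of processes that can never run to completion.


UNSAFE.
Key observation: W9, W3, W4 can finish, but then (6, 8) is all there is, and the blocked group's R2 demands exceed it.
A maximal execution: W9, W3, W4 — then nothing else fits. Step-by-step check:
  pool = (3, 2)
  run W9 (needs (2, 0), free (3, 2)); after release of (0, 2) the pool is (3, 4)
  run W3 (needs (3, 3), free (3, 4)); after release of (2, 3) the pool is (5, 7)
  run W4 (needs (5, 2), free (5, 7)); after release of (1, 1) the pool is (6, 8)
  W7 cannot run: need (8, 5) vs free (6, 8) (insufficient R2)
  W6 cannot run: need (7, 7) vs free (6, 8) (insufficient R2)
  W5 cannot run: need (8, 5) vs free (6, 8) (insufficient R2)
Permanently blocked: W7, W6 and W5.


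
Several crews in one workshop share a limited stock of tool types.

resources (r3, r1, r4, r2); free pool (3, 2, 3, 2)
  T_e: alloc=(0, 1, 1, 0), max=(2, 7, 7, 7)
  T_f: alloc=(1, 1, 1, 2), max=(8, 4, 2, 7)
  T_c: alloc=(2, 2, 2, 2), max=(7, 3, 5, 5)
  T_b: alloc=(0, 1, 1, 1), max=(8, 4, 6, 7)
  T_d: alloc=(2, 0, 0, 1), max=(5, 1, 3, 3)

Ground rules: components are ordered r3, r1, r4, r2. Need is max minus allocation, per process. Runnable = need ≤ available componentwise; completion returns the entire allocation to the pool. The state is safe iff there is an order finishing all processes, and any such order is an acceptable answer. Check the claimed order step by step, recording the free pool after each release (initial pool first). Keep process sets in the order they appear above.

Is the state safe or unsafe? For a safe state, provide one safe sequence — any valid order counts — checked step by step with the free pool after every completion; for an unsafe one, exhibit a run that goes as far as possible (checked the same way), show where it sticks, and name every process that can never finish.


The state is SAFE; one workable sequence: T_d, T_c, T_f, T_b, T_e.
Key observation: reading the order forward, T_d is the first process whose need (3, 1, 3, 2) meets the free pool (3, 2, 3, 2) exactly on a resource it requests.
Verifying each step:
  pool = (3, 2, 3, 2)
  T_d: need (3, 1, 3, 2) fits (3, 2, 3, 2); releases (2, 0, 0, 1), pool now (5, 2, 3, 3)
  T_c: need (5, 1, 3, 3) fits (5, 2, 3, 3); releases (2, 2, 2, 2), pool now (7, 4, 5, 5)
  T_f: need (7, 3, 1, 5) fits (7, 4, 5, 5); releases (1, 1, 1, 2), pool now (8, 5, 6, 7)
  T_b: need (8, 3, 5, 6) fits (8, 5, 6, 7); releases (0, 1, 1, 1), pool now (8, 6, 7, 8)
  T_e: need (2, 6, 6, 7) fits (8, 6, 7, 8); releases (0, 1, 1, 0), pool now (8, 7, 8, 8)


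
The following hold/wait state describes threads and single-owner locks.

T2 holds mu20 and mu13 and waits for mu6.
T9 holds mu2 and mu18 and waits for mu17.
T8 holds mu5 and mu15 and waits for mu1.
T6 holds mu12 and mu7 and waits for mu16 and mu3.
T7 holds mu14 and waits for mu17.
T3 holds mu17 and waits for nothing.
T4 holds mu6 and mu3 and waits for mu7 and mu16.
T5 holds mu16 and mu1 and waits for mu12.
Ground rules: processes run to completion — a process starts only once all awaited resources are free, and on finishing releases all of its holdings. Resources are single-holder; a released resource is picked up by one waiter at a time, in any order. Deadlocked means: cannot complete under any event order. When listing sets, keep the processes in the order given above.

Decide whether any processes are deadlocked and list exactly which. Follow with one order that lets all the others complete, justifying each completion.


Deadlocked: T2, T8, T6, T4 and T5.
Key observation: T4 -> T6 -> T4 is a circular wait — nothing in it can go first; T5 is caught in further circular waits and T2 and T8 wait into the deadlock from upstream.
A valid finishing order for the others: T3, T7, T9.
Check, step by step:
  T3: no waits; runs immediately, freeing mu17
  T7: everything it awaited (mu17) is free; runs, freeing mu14
  T9: everything it awaited (mu17) is free; runs, freeing mu2 and mu18


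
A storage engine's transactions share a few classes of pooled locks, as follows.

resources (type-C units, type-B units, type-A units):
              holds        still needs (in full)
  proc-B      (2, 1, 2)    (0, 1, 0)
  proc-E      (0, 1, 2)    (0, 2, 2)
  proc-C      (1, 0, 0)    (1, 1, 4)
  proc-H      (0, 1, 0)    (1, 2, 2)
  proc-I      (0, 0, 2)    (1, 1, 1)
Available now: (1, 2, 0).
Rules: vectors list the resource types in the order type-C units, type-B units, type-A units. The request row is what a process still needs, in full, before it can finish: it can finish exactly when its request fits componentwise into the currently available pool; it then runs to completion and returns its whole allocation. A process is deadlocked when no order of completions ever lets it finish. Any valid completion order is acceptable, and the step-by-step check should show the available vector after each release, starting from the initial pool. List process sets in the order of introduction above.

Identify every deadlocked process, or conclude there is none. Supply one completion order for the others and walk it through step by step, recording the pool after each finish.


No process is deadlocked.
Key observation: no deadlock: proc-B fits now, and the freed resources carry the rest through.
One completion order for the rest: proc-B, proc-E, proc-C, proc-H, proc-I. Step-by-step check:
  pool = (1, 2, 0)
  proc-B needs (0, 1, 0) <= (1, 2, 0) -> finishes; pool += (2, 1, 2) = (3, 3, 2)
  proc-E needs (0, 2, 2) <= (3, 3, 2) -> finishes; pool += (0, 1, 2) = (3, 4, 4)
  proc-C needs (1, 1, 4) <= (3, 4, 4) -> finishes; pool += (1, 0, 0) = (4, 4, 4)
  proc-H needs (1, 2, 2) <= (4, 4, 4) -> finishes; pool += (0, 1, 0) = (4, 5, 4)
  proc-I needs (1, 1, 1) <= (4, 5, 4) -> finishes; pool += (0, 0, 2) = (4, 5, 6)


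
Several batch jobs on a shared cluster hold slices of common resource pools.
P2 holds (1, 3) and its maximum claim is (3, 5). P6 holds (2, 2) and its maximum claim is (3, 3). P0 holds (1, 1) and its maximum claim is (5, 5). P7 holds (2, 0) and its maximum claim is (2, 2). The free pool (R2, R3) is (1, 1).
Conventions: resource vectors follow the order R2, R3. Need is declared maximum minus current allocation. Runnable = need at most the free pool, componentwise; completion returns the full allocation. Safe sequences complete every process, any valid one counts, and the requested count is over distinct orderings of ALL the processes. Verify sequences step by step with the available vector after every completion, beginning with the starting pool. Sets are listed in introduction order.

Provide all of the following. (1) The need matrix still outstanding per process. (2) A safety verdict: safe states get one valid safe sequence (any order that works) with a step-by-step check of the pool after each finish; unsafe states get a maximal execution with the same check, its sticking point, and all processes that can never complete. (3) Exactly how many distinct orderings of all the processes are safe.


(1) Remaining need (order R2, R3):
  P2: (2, 2)
  P6: (1, 1)
  P0: (4, 4)
  P7: (0, 2)
(2) SAFE. One safe sequence: P6, P2, P0, P7.
Key observation: P6 marks the first exact bind of the order: its need (1, 1) fits the free (1, 1) with zero slack on a requested resource.
Step-by-step check:
  pool = (1, 1)
  P6: need (1, 1) fits (1, 1); releases (2, 2), pool now (3, 3)
  P2: need (2, 2) fits (3, 3); releases (1, 3), pool now (4, 6)
  P0: need (4, 4) fits (4, 6); releases (1, 1), pool now (5, 7)
  P7: need (0, 2) fits (5, 7); releases (2, 0), pool now (7, 7)
(3) The exact count: 3 of the possible complete orderings are safe sequences.


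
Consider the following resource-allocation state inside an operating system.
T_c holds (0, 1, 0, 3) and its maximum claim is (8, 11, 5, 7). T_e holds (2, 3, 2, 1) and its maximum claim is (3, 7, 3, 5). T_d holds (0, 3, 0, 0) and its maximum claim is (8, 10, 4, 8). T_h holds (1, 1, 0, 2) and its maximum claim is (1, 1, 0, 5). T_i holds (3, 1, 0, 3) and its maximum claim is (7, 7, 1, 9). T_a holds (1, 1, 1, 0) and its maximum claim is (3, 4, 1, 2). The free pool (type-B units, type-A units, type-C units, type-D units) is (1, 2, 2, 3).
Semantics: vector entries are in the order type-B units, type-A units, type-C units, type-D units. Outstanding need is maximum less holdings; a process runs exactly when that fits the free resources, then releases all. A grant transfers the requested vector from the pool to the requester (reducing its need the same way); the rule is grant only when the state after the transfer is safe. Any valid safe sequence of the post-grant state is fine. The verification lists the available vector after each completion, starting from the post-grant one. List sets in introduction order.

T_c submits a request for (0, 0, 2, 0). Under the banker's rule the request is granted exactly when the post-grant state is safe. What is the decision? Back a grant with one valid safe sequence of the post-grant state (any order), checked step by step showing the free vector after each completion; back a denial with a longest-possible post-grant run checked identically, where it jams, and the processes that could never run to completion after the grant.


DENY. Granting would leave the state unsafe.
Key observation: after T_h, T_a, T_e, T_i the pool peaks at (8, 8, 3, 9), and each blocked process is short somewhere: T_c on type-A units; T_d on type-C units.
On the post-grant state, T_h, T_a, T_e, T_i is a maximal run — nothing extends it. Check, step by step:
  pool = (1, 2, 0, 3)
  T_h needs (0, 0, 0, 3) <= (1, 2, 0, 3) -> finishes; pool += (1, 1, 0, 2) = (2, 3, 0, 5)
  T_a needs (2, 3, 0, 2) <= (2, 3, 0, 5) -> finishes; pool += (1, 1, 1, 0) = (3, 4, 1, 5)
  T_e needs (1, 4, 1, 4) <= (3, 4, 1, 5) -> finishes; pool += (2, 3, 2, 1) = (5, 7, 3, 6)
  T_i needs (4, 6, 1, 6) <= (5, 7, 3, 6) -> finishes; pool += (3, 1, 0, 3) = (8, 8, 3, 9)
  T_c cannot run: need (8, 10, 3, 4) vs free (8, 8, 3, 9) (insufficient type-A units)
  T_d cannot run: need (8, 7, 4, 8) vs free (8, 8, 3, 9) (insufficient type-C units)
Post-grant, the permanently blocked set is T_c and T_d.


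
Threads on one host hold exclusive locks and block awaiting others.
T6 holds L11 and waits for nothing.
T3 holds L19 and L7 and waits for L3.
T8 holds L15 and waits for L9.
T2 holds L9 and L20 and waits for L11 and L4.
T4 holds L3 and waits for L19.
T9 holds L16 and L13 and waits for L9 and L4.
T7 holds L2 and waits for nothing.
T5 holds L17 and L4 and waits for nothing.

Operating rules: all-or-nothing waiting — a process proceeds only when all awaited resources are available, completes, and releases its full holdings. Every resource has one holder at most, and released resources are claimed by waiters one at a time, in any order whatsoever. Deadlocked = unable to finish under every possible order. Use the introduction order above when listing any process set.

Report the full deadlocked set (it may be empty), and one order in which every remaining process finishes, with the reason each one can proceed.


Deadlocked: T3 and T4.
Key observation: the knot is the closed ring of waits T3 -> T4 -> T3; no other process is dragged down with it.
One completion order for the rest: T6, T5, T2, T8, T9, T7.
Check, step by step:
  T6: no waits; runs immediately, freeing L11
  T5: no waits; runs immediately, freeing L17 and L4
  T2 waits on L11 and L4 — all released -> runs and releases L9 and L20
  T8 waits on L9 — all released -> runs and releases L15
  T9 waits on L9 and L4 — all released -> runs and releases L16 and L13
  T7: no waits; runs immediately, freeing L2


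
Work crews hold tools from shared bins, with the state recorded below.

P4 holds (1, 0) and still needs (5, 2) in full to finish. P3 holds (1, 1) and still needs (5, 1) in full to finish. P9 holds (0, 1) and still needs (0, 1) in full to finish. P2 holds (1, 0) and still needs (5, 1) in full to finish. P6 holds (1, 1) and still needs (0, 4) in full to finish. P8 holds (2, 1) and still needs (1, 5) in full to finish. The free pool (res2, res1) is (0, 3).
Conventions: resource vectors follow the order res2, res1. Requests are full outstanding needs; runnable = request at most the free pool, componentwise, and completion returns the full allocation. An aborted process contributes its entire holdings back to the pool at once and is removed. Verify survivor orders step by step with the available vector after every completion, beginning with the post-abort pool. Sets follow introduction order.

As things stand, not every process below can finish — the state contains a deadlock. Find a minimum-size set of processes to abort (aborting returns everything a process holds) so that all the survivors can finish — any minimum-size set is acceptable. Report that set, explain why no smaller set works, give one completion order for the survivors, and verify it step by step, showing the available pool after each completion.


Minimum abort set: P4 and P2.
Key observation: the returned (2, 0) from P4 and P2 is what brings P3 — unrunnable before, under any order — into play at step 4.
Minimality, checking each single-abort alternative: P4 alone leaves P3 blocked (short on res2); P3 alone leaves P4 blocked (short on res2); P9 alone leaves P4 blocked (short on res2); P2 alone leaves P4 blocked (short on res2); P6 alone leaves P4 blocked (short on res2); P8 alone leaves P4 blocked (short on res2).
One survivor order: P9, P6, P8, P3. Verifying each step (post-abort pool first):
  pool = (2, 3)
  P9: need (0, 1) fits (2, 3); releases (0, 1), pool now (2, 4)
  P6: need (0, 4) fits (2, 4); releases (1, 1), pool now (3, 5)
  P8: need (1, 5) fits (3, 5); releases (2, 1), pool now (5, 6)
  P3: need (5, 1) fits (5, 6); releases (1, 1), pool now (6, 7)


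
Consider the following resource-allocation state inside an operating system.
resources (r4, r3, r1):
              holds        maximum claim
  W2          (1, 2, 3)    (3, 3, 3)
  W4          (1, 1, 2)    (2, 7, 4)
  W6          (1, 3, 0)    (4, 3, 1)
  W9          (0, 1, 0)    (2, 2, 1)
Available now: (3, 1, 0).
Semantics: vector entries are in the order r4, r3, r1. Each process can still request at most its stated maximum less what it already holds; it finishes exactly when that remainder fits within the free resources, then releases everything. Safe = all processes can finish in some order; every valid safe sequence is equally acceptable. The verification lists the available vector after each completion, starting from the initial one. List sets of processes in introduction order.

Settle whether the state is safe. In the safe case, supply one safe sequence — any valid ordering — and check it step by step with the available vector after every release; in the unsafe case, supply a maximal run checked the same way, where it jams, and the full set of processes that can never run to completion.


SAFE. One safe sequence: W2, W6, W4, W9.
Key observation: the order's first zero-slack moment is W2 ((2, 1, 0) needed, (3, 1, 0) free — a requested resource with nothing to spare).
Verifying each step:
  pool = (3, 1, 0)
  run W2 (needs (2, 1, 0), free (3, 1, 0)); after release of (1, 2, 3) the pool is (4, 3, 3)
  run W6 (needs (3, 0, 1), free (4, 3, 3)); after release of (1, 3, 0) the pool is (5, 6, 3)
  run W4 (needs (1, 6, 2), free (5, 6, 3)); after release of (1, 1, 2) the pool is (6, 7, 5)
  run W9 (needs (2, 1, 1), free (6, 7, 5)); after release of (0, 1, 0) the pool is (6, 8, 5)


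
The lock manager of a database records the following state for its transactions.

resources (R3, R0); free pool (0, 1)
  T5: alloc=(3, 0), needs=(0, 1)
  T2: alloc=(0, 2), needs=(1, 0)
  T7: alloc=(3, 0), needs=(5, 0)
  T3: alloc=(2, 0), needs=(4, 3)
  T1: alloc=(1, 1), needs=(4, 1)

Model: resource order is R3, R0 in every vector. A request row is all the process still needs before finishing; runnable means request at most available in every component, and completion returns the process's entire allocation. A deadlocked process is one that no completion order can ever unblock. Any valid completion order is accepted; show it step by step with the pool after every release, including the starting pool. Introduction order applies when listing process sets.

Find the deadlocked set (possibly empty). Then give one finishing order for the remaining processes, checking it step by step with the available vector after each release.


Deadlocked set: T7, T3 and T1.
Key observation: the wall is R3: completing T5, T2 brings the pool only to (3, 3), and all the rest need more.
A valid finishing order for the others: T5, T2. Walking it through:
  pool = (0, 1)
  T5: need (0, 1) fits (0, 1); releases (3, 0), pool now (3, 1)
  T2: need (1, 0) fits (3, 1); releases (0, 2), pool now (3, 3)
The blocked processes can never fit:
  blocked: T7 wants (5, 0), pool (3, 3) — not enough R3
  blocked: T3 wants (4, 3), pool (3, 3) — not enough R3
  blocked: T1 wants (4, 1), pool (3, 3) — not enough R3


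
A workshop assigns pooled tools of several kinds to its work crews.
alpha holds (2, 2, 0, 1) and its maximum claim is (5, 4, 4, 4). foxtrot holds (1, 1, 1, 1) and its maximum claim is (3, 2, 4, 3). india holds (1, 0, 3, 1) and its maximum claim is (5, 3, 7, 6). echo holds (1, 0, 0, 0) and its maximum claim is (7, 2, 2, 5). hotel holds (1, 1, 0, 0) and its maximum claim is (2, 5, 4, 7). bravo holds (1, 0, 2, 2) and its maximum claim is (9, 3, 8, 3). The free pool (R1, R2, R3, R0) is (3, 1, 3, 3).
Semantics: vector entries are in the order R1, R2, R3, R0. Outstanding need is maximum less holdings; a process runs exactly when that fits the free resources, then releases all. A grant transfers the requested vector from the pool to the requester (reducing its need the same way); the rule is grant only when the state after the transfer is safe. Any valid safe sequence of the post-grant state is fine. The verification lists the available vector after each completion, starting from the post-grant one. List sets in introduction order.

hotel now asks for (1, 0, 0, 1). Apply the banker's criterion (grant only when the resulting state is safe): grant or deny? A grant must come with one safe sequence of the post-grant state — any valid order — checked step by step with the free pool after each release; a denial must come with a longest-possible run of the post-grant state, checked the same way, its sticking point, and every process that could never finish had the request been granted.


DENY: after the grant no complete ordering would exist.
Key observation: after foxtrot, alpha the pool peaks at (5, 4, 4, 4), and each blocked process is short somewhere: india on R0; echo on R1, R0; hotel on R0; bravo on R1, R3.
On the post-grant state, foxtrot, alpha is a maximal run — nothing extends it. Walking it through:
  pool = (2, 1, 3, 2)
  run foxtrot (needs (2, 1, 3, 2), free (2, 1, 3, 2)); after release of (1, 1, 1, 1) the pool is (3, 2, 4, 3)
  run alpha (needs (3, 2, 4, 3), free (3, 2, 4, 3)); after release of (2, 2, 0, 1) the pool is (5, 4, 4, 4)
  india still needs (4, 3, 4, 5) but only (5, 4, 4, 4) is free — short on R0
  echo still needs (6, 2, 2, 5) but only (5, 4, 4, 4) is free — short on R1 and R0
  hotel still needs (0, 4, 4, 6) but only (5, 4, 4, 4) is free — short on R0
  bravo still needs (8, 3, 6, 1) but only (5, 4, 4, 4) is free — short on R1 and R3
Post-grant, the permanently blocked set is india, echo, hotel and bravo.


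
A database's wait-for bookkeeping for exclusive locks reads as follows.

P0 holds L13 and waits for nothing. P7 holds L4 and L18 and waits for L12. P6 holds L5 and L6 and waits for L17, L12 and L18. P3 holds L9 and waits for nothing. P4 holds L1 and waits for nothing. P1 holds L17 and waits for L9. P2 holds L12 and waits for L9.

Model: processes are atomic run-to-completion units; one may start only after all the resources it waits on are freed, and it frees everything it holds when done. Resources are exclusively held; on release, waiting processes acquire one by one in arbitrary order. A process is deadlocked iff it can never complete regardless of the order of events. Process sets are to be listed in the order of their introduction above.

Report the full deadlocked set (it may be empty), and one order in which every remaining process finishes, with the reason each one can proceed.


No process is deadlocked.
Key observation: no waiting chain loops back on itself — every chain ends at a process that waits on nothing, so everyone eventually runs.
One completion order for the rest: P3, P4, P2, P1, P7, P6, P0.
Verifying each step:
  P3 waits on nothing -> runs at once and releases L9
  P4 waits on nothing -> runs at once and releases L1
  P2: everything it awaited (L9) is free; runs, freeing L12
  P1: everything it awaited (L9) is free; runs, freeing L17
  P7: everything it awaited (L12) is free; runs, freeing L4 and L18
  P6: everything it awaited (L17, L12 and L18) is free; runs, freeing L5 and L6
  P0 waits on nothing -> runs at once and releases L13


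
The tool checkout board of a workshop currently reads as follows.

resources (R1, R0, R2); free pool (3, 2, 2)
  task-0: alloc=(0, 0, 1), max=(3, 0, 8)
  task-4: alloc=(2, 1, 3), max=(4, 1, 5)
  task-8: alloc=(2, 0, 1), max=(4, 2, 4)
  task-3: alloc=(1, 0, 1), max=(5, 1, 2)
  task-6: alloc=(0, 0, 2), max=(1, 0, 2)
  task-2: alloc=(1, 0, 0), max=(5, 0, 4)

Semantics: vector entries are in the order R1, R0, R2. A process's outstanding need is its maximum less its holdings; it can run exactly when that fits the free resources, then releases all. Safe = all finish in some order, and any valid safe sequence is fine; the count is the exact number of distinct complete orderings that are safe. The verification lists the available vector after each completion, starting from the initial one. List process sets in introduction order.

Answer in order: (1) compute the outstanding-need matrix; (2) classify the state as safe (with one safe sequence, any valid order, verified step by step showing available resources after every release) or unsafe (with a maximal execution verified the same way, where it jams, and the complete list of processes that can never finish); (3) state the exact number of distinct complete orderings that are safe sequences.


(1) Outstanding need per process (order R1, R0, R2):
  task-0: (3, 0, 7)
  task-4: (2, 0, 2)
  task-8: (2, 2, 3)
  task-3: (4, 1, 1)
  task-6: (1, 0, 0)
  task-2: (4, 0, 4)
(2) The state is SAFE; one workable sequence: task-4, task-8, task-6, task-0, task-2, task-3.
Key observation: at task-4 the run first touches a limit — (2, 0, 2) against (3, 2, 2), exact on a resource it actually requests.
Verifying each step:
  pool = (3, 2, 2)
  run task-4 (needs (2, 0, 2), free (3, 2, 2)); after release of (2, 1, 3) the pool is (5, 3, 5)
  run task-8 (needs (2, 2, 3), free (5, 3, 5)); after release of (2, 0, 1) the pool is (7, 3, 6)
  run task-6 (needs (1, 0, 0), free (7, 3, 6)); after release of (0, 0, 2) the pool is (7, 3, 8)
  run task-0 (needs (3, 0, 7), free (7, 3, 8)); after release of (0, 0, 1) the pool is (7, 3, 9)
  run task-2 (needs (4, 0, 4), free (7, 3, 9)); after release of (1, 0, 0) the pool is (8, 3, 9)
  run task-3 (needs (4, 1, 1), free (8, 3, 9)); after release of (1, 0, 1) the pool is (9, 3, 10)
(3) The exact count: 106 of the possible complete orderings are safe sequences.


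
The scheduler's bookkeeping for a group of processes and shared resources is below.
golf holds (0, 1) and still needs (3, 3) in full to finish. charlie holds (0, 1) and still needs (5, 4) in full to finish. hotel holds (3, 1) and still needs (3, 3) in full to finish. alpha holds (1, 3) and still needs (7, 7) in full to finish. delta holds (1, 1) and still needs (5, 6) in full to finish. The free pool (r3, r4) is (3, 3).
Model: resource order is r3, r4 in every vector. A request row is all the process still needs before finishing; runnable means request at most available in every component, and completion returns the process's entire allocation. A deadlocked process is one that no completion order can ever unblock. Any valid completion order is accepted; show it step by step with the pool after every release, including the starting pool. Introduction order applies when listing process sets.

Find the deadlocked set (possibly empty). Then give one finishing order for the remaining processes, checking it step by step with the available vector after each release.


No process is deadlocked.
Key observation: hotel leads a chain of completions in which each release enables another process.
One completion order for the rest: hotel, charlie, golf, delta, alpha. Check, step by step:
  pool = (3, 3)
  hotel needs (3, 3) <= (3, 3) -> finishes; pool += (3, 1) = (6, 4)
  charlie needs (5, 4) <= (6, 4) -> finishes; pool += (0, 1) = (6, 5)
  golf needs (3, 3) <= (6, 5) -> finishes; pool += (0, 1) = (6, 6)
  delta needs (5, 6) <= (6, 6) -> finishes; pool += (1, 1) = (7, 7)
  alpha needs (7, 7) <= (7, 7) -> finishes; pool += (1, 3) = (8, 10)


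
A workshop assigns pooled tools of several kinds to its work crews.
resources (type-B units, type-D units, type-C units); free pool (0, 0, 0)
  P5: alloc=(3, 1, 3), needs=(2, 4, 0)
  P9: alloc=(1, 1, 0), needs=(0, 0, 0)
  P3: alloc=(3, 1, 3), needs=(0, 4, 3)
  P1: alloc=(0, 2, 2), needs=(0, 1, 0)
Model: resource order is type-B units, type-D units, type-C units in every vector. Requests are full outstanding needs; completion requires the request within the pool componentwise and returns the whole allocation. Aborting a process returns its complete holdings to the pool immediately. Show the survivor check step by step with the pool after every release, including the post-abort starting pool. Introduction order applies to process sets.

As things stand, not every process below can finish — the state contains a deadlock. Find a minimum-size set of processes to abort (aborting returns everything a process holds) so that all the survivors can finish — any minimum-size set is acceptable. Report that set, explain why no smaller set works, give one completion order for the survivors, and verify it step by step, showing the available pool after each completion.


Abort P5.
Key observation: the returned (3, 1, 3) from P5 is what brings P3 — unrunnable before, under any order — into play at step 3.
Why nothing smaller works: aborting no one leaves the state deadlocked as given.
Survivors finish in the order: P1, P9, P3. Verifying each step (pool after the aborts first):
  pool = (3, 1, 3)
  run P1 (needs (0, 1, 0), free (3, 1, 3)); after release of (0, 2, 2) the pool is (3, 3, 5)
  run P9 (needs (0, 0, 0), free (3, 3, 5)); after release of (1, 1, 0) the pool is (4, 4, 5)
  run P3 (needs (0, 4, 3), free (4, 4, 5)); after release of (3, 1, 3) the pool is (7, 5, 8)


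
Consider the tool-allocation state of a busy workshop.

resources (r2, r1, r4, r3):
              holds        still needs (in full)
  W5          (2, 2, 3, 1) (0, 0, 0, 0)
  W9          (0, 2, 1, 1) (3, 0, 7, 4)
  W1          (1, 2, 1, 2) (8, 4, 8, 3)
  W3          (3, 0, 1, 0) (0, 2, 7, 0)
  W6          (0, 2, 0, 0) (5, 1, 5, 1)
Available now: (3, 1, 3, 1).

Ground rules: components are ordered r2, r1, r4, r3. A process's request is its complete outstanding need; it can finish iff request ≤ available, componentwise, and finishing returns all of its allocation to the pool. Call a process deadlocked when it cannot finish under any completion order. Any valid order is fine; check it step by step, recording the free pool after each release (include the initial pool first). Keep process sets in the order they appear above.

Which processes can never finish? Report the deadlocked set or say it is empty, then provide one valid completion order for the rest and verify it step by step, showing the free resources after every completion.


The deadlocked set is W9, W1 and W3.
Key observation: the pool after W5, W6 is (5, 5, 6, 2); every surviving request exceeds it in r4, so progress ends there.
The rest can finish in the order W5, W6. Check, step by step:
  pool = (3, 1, 3, 1)
  W5 needs (0, 0, 0, 0) <= (3, 1, 3, 1) -> finishes; pool += (2, 2, 3, 1) = (5, 3, 6, 2)
  W6 needs (5, 1, 5, 1) <= (5, 3, 6, 2) -> finishes; pool += (0, 2, 0, 0) = (5, 5, 6, 2)
The stuck group stays short no matter what:
  blocked: W9 wants (3, 0, 7, 4), pool (5, 5, 6, 2) — not enough r4 and r3
  blocked: W1 wants (8, 4, 8, 3), pool (5, 5, 6, 2) — not enough r2, r4 and r3
  blocked: W3 wants (0, 2, 7, 0), pool (5, 5, 6, 2) — not enough r4


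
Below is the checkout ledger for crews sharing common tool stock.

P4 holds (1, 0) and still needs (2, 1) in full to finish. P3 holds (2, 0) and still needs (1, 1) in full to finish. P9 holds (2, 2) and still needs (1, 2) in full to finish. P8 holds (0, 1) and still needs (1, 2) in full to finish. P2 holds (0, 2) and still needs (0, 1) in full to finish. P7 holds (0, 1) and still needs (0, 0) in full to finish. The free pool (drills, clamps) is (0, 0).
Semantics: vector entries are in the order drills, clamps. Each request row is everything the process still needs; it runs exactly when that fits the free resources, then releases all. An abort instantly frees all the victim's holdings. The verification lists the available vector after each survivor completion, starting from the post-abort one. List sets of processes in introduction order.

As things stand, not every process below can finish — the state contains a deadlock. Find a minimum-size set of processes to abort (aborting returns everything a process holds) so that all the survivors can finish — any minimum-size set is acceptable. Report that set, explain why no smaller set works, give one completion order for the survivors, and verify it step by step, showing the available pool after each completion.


The answer: abort P9.
Key observation: aborting P9 returns (2, 2), and P4 — hopeless before — runs at step 1 with the returned capacity in the pool.
No smaller set exists: with zero aborts the deadlock remains.
One survivor order: P4, P3, P2, P8, P7. Step-by-step check (post-abort pool first):
  pool = (2, 2)
  P4 needs (2, 1) <= (2, 2) -> finishes; pool += (1, 0) = (3, 2)
  P3 needs (1, 1) <= (3, 2) -> finishes; pool += (2, 0) = (5, 2)
  P2 needs (0, 1) <= (5, 2) -> finishes; pool += (0, 2) = (5, 4)
  P8 needs (1, 2) <= (5, 4) -> finishes; pool += (0, 1) = (5, 5)
  P7 needs (0, 0) <= (5, 5) -> finishes; pool += (0, 1) = (5, 6)


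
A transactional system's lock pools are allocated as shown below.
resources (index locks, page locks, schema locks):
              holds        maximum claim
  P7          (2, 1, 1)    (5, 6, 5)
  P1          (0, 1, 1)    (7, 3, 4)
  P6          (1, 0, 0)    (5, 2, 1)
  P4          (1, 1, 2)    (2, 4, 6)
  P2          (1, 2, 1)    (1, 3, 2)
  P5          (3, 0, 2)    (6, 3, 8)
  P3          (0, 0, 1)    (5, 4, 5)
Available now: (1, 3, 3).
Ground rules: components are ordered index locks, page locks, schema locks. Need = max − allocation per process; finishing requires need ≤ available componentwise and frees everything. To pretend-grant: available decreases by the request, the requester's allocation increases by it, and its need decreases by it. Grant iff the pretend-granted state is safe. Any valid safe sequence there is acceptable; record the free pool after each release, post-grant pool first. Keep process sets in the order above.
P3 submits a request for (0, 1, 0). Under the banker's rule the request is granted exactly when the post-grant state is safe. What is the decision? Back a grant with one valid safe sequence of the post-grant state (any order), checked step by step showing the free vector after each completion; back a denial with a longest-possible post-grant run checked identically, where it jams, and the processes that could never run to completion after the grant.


GRANT: granting preserves safety; a valid post-grant sequence is P2, P4, P5, P6, P3, P1, P7.
Key observation: granting shrinks the pool to (1, 2, 3), yet P2 still fits and the chain goes through.
Verifying the post-grant state step by step:
  pool = (1, 2, 3)
  P2 needs (0, 1, 1) <= (1, 2, 3) -> finishes; pool += (1, 2, 1) = (2, 4, 4)
  P4 needs (1, 3, 4) <= (2, 4, 4) -> finishes; pool += (1, 1, 2) = (3, 5, 6)
  P5 needs (3, 3, 6) <= (3, 5, 6) -> finishes; pool += (3, 0, 2) = (6, 5, 8)
  P6 needs (4, 2, 1) <= (6, 5, 8) -> finishes; pool += (1, 0, 0) = (7, 5, 8)
  P3 needs (5, 3, 4) <= (7, 5, 8) -> finishes; pool += (0, 1, 1) = (7, 6, 9)
  P1 needs (7, 2, 3) <= (7, 6, 9) -> finishes; pool += (0, 1, 1) = (7, 7, 10)
  P7 needs (3, 5, 4) <= (7, 7, 10) -> finishes; pool += (2, 1, 1) = (9, 8, 11)


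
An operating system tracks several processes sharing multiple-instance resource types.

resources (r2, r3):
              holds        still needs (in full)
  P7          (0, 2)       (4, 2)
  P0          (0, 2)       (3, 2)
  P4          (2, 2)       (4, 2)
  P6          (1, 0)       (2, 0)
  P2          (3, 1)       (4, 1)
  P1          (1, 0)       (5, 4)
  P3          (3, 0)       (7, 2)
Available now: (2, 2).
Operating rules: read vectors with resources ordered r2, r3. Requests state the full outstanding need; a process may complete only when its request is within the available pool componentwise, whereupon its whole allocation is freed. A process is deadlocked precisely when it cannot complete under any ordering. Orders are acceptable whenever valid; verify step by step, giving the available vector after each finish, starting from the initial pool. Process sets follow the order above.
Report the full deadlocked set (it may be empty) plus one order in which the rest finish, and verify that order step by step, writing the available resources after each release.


Deadlocked: P7, P4, P2, P1 and P3.
Key observation: r2 is the bottleneck — with P6, P0 done the pool holds (3, 4), short of every remaining need.
One completion order for the rest: P6, P0. Check, step by step:
  pool = (2, 2)
  P6: need (2, 0) fits (2, 2); releases (1, 0), pool now (3, 2)
  P0: need (3, 2) fits (3, 2); releases (0, 2), pool now (3, 4)
None of the blocked processes ever fits:
  P7 cannot run: need (4, 2) vs free (3, 4) (insufficient r2)
  P4 cannot run: need (4, 2) vs free (3, 4) (insufficient r2)
  P2 cannot run: need (4, 1) vs free (3, 4) (insufficient r2)
  P1 cannot run: need (5, 4) vs free (3, 4) (insufficient r2)
  P3 cannot run: need (7, 2) vs free (3, 4) (insufficient r2)


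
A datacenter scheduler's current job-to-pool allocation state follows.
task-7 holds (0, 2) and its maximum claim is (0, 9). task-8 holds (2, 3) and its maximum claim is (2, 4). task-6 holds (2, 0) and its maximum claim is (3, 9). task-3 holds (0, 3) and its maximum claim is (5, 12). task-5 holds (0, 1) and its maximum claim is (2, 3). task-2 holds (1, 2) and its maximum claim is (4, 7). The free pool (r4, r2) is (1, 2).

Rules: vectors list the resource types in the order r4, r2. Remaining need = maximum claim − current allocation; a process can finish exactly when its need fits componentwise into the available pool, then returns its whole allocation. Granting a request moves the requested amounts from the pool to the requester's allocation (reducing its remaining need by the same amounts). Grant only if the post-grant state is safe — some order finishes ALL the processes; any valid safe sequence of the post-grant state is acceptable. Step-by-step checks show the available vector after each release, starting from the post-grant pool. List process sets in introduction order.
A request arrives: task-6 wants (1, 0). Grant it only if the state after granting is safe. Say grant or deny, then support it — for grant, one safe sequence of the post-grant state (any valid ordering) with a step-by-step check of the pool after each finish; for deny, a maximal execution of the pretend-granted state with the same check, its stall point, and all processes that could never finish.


DENY: after the grant no complete ordering would exist.
Key observation: after task-8, task-5 the pool peaks at (2, 6), and each blocked process is short somewhere: task-7 on r2; task-6 on r2; task-3 on r4, r2; task-2 on r4.
On the post-grant state, task-8, task-5 is a maximal run — nothing extends it. Verifying each step:
  pool = (0, 2)
  run task-8 (needs (0, 1), free (0, 2)); after release of (2, 3) the pool is (2, 5)
  run task-5 (needs (2, 2), free (2, 5)); after release of (0, 1) the pool is (2, 6)
  task-7 still needs (0, 7) but only (2, 6) is free — short on r2
  task-6 still needs (0, 9) but only (2, 6) is free — short on r2
  task-3 still needs (5, 9) but only (2, 6) is free — short on r4 and r2
  task-2 still needs (3, 5) but only (2, 6) is free — short on r4
Had the request been granted, task-7, task-6, task-3 and task-2 could never finish.


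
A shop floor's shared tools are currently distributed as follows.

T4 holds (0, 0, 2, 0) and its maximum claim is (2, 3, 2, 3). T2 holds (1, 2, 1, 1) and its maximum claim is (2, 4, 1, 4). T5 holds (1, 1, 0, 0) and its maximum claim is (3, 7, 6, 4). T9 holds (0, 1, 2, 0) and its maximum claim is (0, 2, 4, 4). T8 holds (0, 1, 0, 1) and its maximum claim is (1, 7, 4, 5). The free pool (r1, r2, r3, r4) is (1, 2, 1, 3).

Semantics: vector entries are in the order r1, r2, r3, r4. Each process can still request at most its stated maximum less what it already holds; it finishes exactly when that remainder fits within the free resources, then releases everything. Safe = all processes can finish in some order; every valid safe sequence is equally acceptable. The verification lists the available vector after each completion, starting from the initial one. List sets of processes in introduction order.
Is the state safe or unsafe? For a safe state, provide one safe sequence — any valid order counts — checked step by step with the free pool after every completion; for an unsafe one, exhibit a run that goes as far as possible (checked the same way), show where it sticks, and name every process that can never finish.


UNSAFE — no complete ordering exists.
Key observation: the wall is r2: completing T2, T9, T4 brings the pool only to (2, 5, 6, 4), and all the rest need more.
Going as far as possible: T2, T9, T4; after that, nothing fits. Step-by-step check:
  pool = (1, 2, 1, 3)
  T2 needs (1, 2, 0, 3) <= (1, 2, 1, 3) -> finishes; pool += (1, 2, 1, 1) = (2, 4, 2, 4)
  T9 needs (0, 1, 2, 4) <= (2, 4, 2, 4) -> finishes; pool += (0, 1, 2, 0) = (2, 5, 4, 4)
  T4 needs (2, 3, 0, 3) <= (2, 5, 4, 4) -> finishes; pool += (0, 0, 2, 0) = (2, 5, 6, 4)
  blocked: T5 wants (2, 6, 6, 4), pool (2, 5, 6, 4) — not enough r2
  blocked: T8 wants (1, 6, 4, 4), pool (2, 5, 6, 4) — not enough r2
Never able to finish: T5 and T8.


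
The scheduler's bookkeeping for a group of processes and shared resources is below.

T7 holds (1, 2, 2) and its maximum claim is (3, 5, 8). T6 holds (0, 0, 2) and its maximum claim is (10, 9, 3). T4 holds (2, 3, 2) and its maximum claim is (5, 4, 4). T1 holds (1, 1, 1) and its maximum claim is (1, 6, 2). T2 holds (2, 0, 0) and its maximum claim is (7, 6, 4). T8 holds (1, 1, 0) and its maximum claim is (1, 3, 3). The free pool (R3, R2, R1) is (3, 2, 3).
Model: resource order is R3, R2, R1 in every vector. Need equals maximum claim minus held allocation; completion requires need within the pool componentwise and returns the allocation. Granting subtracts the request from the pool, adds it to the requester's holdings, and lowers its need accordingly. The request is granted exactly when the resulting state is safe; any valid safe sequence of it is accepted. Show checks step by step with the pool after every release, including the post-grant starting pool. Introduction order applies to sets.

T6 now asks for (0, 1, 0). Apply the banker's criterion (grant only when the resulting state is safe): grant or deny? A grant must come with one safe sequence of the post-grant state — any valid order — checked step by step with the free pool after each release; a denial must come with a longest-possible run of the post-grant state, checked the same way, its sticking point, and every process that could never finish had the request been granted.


GRANT — the state after the grant stays safe, e.g. via T4, T8, T1, T7, T2, T6.
Key observation: post-grant, (3, 1, 3) remains, and an order beginning with T4 completes everyone.
Step-by-step check of the post-grant state:
  pool = (3, 1, 3)
  T4: need (3, 1, 2) fits (3, 1, 3); releases (2, 3, 2), pool now (5, 4, 5)
  T8: need (0, 2, 3) fits (5, 4, 5); releases (1, 1, 0), pool now (6, 5, 5)
  T1: need (0, 5, 1) fits (6, 5, 5); releases (1, 1, 1), pool now (7, 6, 6)
  T7: need (2, 3, 6) fits (7, 6, 6); releases (1, 2, 2), pool now (8, 8, 8)
  T2: need (5, 6, 4) fits (8, 8, 8); releases (2, 0, 0), pool now (10, 8, 8)
  T6: need (10, 8, 1) fits (10, 8, 8); releases (0, 1, 2), pool now (10, 9, 10)
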